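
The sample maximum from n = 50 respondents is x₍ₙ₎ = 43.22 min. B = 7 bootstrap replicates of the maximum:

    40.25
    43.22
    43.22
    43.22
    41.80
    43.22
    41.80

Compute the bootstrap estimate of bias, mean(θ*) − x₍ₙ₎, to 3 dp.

mean(θ*) = (40.25 + 43.22 + 43.22 + 43.22 + 41.80 + 43.22 + 41.80) / 7 = 42.3900
bias = 42.3900 − 43.22

bias = −0.830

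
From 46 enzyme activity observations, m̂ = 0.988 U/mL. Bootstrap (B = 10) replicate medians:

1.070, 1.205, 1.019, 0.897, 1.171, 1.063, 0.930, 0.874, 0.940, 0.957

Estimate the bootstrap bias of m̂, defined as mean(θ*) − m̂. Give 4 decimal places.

bias = +0.0246

mean(θ*) = (1.070 + 1.205 + 1.019 + 0.897 + 1.171 + 1.063 + 0.930 + 0.874 + 0.940 + 0.957) / 10 = 1.01260
bias = 1.01260 − 0.988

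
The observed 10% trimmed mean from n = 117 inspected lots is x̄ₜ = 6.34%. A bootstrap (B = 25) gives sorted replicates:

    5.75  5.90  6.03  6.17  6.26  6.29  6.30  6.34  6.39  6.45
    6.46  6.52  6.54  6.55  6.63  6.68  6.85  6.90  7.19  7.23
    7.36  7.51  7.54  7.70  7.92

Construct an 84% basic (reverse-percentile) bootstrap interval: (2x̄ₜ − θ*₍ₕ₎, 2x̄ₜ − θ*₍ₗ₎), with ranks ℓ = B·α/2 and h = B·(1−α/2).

(5.14, 6.78)

Percentile endpoints at ranks 2 and 23: θ*₍2₎ = 5.90, θ*₍23₎ = 7.54.
Basic interval reflects these around x̄ₜ:
  lower = 2 × 6.34 − 7.54 = 5.14
  upper = 2 × 6.34 − 5.90 = 6.78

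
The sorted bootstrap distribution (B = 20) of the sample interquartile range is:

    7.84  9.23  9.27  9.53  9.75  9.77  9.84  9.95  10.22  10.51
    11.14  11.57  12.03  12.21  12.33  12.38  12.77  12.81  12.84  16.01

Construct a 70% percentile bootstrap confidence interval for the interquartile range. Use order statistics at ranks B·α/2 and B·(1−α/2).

α = 0.30; lower rank = 20 × 0.150 = 3; upper rank = 20 × 0.850 = 17.
The 3rd smallest replicate is 9.27; the 17th is 12.77.

(9.27, 12.77)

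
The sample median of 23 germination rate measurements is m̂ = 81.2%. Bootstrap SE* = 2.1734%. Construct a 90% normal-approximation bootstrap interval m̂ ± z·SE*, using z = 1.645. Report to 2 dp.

Margin = 1.645 × 2.1734 = 3.575
Interval: 81.2 ± 3.575

(77.62, 84.78)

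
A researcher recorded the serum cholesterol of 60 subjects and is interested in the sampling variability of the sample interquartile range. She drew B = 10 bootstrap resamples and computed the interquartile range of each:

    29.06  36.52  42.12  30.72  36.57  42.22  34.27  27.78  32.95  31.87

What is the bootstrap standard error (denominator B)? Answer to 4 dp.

SE* = 4.7366

Bootstrap SE is the standard deviation of the 10 replicate interquartile ranges.
Mean of replicates: (29.06 + 36.52 + 42.12 + 30.72 + 36.57 + 42.22 + 34.27 + 27.78 + 32.95 + 31.87) / 10 = 344.08000 / 10 = 34.40800
Sum of squared deviations: (−5.34800)² + (+2.11200)² + (+7.71200)² + (−3.68800)² + (+2.16200)² + (+7.81200)² + (−0.13800)² + (−6.62800)² + (−1.45800)² + (−2.53800)² = 224.35616
Variance = 224.35616 / 10 = 22.43562
SE* = √22.43562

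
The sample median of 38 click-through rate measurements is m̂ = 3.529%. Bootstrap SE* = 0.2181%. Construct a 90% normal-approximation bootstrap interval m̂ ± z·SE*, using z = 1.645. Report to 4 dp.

(3.1702, 3.8878)

Margin = 1.645 × 0.2181 = 0.35877
Interval: 3.529 ± 0.35877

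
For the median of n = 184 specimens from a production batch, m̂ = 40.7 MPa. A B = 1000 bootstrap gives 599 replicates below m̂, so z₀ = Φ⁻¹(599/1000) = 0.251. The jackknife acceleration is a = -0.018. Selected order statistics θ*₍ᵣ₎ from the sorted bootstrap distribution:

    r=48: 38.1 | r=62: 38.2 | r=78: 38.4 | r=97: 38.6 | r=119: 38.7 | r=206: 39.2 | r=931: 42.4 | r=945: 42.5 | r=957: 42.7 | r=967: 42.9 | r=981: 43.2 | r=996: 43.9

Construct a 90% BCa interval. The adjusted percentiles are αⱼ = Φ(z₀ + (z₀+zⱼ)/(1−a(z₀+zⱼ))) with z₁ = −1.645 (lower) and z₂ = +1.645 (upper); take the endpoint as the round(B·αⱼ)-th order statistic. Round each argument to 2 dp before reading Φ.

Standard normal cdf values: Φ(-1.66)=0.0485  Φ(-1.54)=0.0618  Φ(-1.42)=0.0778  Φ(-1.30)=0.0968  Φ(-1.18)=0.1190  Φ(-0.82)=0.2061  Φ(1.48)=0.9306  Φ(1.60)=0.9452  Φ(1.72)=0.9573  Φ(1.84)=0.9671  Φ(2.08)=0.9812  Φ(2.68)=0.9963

(38.7, 43.2)

Lower: z₀ + z₁ = 0.251 + (-1.645) = -1.394; 1 − a(z₀+z₁) = 1 − (-0.018)(-1.394) = 0.9749; argument = 0.251 + (-1.394)/0.9749 = -1.1789 → -1.18.
α₁ = Φ(-1.18) = 0.1190; rank = round(1000 × 0.1190) = 119; θ*₍119₎ = 38.7.
Upper: z₀ + z₂ = 1.896; 1 − a(z₀+z₂) = 1.0341; argument = 2.0844 → 2.08; α₂ = 0.9812; rank = 981; θ*₍981₎ = 43.2.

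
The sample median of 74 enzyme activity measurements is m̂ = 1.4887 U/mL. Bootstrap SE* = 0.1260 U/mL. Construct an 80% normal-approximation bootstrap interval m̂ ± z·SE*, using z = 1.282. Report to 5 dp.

(1.32717, 1.65023)

Margin = 1.282 × 0.1260 = 0.161532
Interval: 1.4887 ± 0.161532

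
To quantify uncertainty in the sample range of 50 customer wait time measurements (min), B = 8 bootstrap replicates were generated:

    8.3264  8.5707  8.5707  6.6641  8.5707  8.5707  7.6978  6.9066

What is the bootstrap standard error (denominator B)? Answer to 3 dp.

Bootstrap SE is the standard deviation of the 8 replicate ranges.
Mean of replicates: (8.3264 + 8.5707 + 8.5707 + 6.6641 + 8.5707 + 8.5707 + 7.6978 + 6.9066) / 8 = 63.87770 / 8 = 7.98471
Sum of squared deviations: (+0.34169)² + (+0.58599)² + (+0.58599)² + (−1.32061)² + (+0.58599)² + (+0.58599)² + (−0.28691)² + (−1.07811)² = 4.47894
Variance = 4.47894 / 8 = 0.55987
SE* = √0.55987

SE* = 0.748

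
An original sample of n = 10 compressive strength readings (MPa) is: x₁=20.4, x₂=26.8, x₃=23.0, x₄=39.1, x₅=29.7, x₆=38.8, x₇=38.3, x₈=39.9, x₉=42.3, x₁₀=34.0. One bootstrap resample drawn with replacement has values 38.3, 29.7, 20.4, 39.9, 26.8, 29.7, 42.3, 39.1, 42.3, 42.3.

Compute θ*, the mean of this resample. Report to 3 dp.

Mean = (38.3 + 29.7 + 20.4 + 39.9 + 26.8 + 29.7 + 42.3 + 39.1 + 42.3 + 42.3) / 10 = 350.80 / 10 = 35.080

θ* = 35.080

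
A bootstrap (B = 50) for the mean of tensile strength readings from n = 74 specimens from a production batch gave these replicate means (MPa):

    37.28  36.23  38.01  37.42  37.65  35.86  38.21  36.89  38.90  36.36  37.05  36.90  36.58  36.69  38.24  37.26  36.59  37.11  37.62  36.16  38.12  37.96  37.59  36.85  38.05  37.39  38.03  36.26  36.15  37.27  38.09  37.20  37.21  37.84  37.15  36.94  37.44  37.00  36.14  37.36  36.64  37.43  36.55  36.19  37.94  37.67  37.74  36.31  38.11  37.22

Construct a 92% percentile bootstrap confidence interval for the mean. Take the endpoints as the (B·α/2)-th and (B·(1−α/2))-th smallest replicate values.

Sorted replicates: 35.86, 36.14, 36.15, 36.16, 36.19, 36.23, 36.26, 36.31, 36.36, 36.55, 36.58, 36.59, 36.64, 36.69, 36.85, 36.89, 36.90, 36.94, 37.00, 37.05, 37.11, 37.15, 37.20, 37.21, 37.22, 37.26, 37.27, 37.28, 37.36, 37.39, 37.42, 37.43, 37.44, 37.59, 37.62, 37.65, 37.67, 37.74, 37.84, 37.94, 37.96, 38.01, 38.03, 38.05, 38.09, 38.11, 38.12, 38.21, 38.24, 38.90
α = 0.08; lower rank = 50 × 0.040 = 2; upper rank = 50 × 0.960 = 48.
The 2nd smallest replicate is 36.14; the 48th is 38.21.

(36.14, 38.21)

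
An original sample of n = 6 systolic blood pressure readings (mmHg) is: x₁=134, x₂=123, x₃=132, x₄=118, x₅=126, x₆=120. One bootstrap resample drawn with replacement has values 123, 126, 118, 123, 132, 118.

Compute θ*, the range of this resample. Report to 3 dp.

Range = 132 − 118 = 14.000

θ* = 14.000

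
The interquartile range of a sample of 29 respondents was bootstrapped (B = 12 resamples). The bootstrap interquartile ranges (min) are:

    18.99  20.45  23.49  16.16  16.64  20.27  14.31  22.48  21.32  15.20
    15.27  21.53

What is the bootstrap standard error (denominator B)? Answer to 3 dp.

SE* = 3.048

Bootstrap SE is the standard deviation of the 12 replicate interquartile ranges.
Mean of replicates: (18.99 + 20.45 + 23.49 + 16.16 + 16.64 + 20.27 + 14.31 + 22.48 + 21.32 + 15.20 + 15.27 + 21.53) / 12 = 226.1100 / 12 = 18.8425
Sum of squared deviations: (+0.1475)² + (+1.6075)² + (+4.6475)² + (−2.6825)² + (−2.2025)² + (+1.4275)² + (−4.5325)² + (+3.6375)² + (+2.4775)² + (−3.6425)² + (−3.5725)² + (+2.6875)² = 111.4558
Variance = 111.4558 / 12 = 9.2880
SE* = √9.2880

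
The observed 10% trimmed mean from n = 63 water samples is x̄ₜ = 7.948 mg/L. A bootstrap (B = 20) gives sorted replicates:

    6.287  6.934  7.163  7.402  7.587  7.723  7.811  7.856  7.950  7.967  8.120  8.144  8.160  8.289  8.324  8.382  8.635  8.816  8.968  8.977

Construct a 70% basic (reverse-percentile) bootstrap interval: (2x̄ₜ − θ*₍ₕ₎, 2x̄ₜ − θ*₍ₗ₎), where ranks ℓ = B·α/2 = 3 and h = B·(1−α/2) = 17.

(7.261, 8.733)

Percentile endpoints at ranks 3 and 17: θ*₍3₎ = 7.163, θ*₍17₎ = 8.635.
Basic interval reflects these around x̄ₜ:
  lower = 2 × 7.948 − 8.635 = 7.261
  upper = 2 × 7.948 − 7.163 = 8.733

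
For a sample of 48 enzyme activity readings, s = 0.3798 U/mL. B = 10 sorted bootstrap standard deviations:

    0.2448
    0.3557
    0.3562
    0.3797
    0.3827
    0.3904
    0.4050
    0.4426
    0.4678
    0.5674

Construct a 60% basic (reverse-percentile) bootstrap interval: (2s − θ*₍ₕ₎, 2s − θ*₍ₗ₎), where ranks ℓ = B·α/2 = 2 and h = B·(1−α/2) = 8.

Percentile endpoints at ranks 2 and 8: θ*₍2₎ = 0.3557, θ*₍8₎ = 0.4426.
Basic interval reflects these around s:
  lower = 2 × 0.3798 − 0.4426 = 0.3170
  upper = 2 × 0.3798 − 0.3557 = 0.4039

(0.3170, 0.4039)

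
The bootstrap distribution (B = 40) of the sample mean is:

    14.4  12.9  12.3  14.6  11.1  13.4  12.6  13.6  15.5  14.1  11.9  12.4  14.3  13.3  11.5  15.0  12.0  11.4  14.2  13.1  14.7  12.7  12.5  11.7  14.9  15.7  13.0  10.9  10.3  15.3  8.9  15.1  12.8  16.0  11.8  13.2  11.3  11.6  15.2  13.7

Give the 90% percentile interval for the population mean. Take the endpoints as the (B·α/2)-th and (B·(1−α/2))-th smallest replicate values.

Sorted replicates: 8.9, 10.3, 10.9, 11.1, 11.3, 11.4, 11.5, 11.6, 11.7, 11.8, 11.9, 12.0, 12.3, 12.4, 12.5, 12.6, 12.7, 12.8, 12.9, 13.0, 13.1, 13.2, 13.3, 13.4, 13.6, 13.7, 14.1, 14.2, 14.3, 14.4, 14.6, 14.7, 14.9, 15.0, 15.1, 15.2, 15.3, 15.5, 15.7, 16.0
α = 0.10; lower rank = 40 × 0.050 = 2; upper rank = 40 × 0.950 = 38.
The 2nd smallest replicate is 10.3; the 38th is 15.5.

(10.3, 15.5)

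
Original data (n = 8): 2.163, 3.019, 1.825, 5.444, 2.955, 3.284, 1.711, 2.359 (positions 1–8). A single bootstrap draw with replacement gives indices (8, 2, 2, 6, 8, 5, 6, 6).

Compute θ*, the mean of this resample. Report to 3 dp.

Resample values: 2.359, 3.019, 3.019, 3.284, 2.359, 2.955, 3.284, 3.284.
Mean = (2.359 + 3.019 + 3.019 + 3.284 + 2.359 + 2.955 + 3.284 + 3.284) / 8 = 23.5630 / 8 = 2.945

θ* = 2.945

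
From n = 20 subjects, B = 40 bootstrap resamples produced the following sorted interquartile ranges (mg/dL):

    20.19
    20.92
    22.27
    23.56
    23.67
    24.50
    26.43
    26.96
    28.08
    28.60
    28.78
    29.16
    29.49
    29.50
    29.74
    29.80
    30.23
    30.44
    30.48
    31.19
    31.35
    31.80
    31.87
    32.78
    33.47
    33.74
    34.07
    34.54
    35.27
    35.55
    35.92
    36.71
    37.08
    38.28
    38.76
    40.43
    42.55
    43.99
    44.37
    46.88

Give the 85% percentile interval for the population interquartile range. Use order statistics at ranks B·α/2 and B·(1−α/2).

α = 0.15; lower rank = 40 × 0.075 = 3; upper rank = 40 × 0.925 = 37.
The 3rd smallest replicate is 22.27; the 37th is 42.55.

(22.27, 42.55)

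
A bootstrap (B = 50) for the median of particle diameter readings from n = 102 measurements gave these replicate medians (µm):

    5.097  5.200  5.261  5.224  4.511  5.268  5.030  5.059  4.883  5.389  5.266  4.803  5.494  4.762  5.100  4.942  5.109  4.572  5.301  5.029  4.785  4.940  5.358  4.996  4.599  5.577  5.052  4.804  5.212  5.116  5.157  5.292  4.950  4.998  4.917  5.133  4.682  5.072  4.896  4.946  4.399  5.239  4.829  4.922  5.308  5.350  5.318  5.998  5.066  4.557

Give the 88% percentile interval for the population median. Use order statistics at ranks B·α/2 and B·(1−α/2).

(4.557, 5.389)

Sorted replicates: 4.399, 4.511, 4.557, 4.572, 4.599, 4.682, 4.762, 4.785, 4.803, 4.804, 4.829, 4.883, 4.896, 4.917, 4.922, 4.940, 4.942, 4.946, 4.950, 4.996, 4.998, 5.029, 5.030, 5.052, 5.059, 5.066, 5.072, 5.097, 5.100, 5.109, 5.116, 5.133, 5.157, 5.200, 5.212, 5.224, 5.239, 5.261, 5.266, 5.268, 5.292, 5.301, 5.308, 5.318, 5.350, 5.358, 5.389, 5.494, 5.577, 5.998
α = 0.12; lower rank = 50 × 0.060 = 3; upper rank = 50 × 0.940 = 47.
The 3rd smallest replicate is 4.557; the 47th is 5.389.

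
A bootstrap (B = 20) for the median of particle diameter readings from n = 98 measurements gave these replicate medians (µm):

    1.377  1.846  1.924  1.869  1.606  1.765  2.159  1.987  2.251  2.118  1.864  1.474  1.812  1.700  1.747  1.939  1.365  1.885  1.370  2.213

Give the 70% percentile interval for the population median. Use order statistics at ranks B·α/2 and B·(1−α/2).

(1.377, 2.118)

Sorted replicates: 1.365, 1.370, 1.377, 1.474, 1.606, 1.700, 1.747, 1.765, 1.812, 1.846, 1.864, 1.869, 1.885, 1.924, 1.939, 1.987, 2.118, 2.159, 2.213, 2.251
α = 0.30; lower rank = 20 × 0.150 = 3; upper rank = 20 × 0.850 = 17.
The 3rd smallest replicate is 1.377; the 17th is 2.118.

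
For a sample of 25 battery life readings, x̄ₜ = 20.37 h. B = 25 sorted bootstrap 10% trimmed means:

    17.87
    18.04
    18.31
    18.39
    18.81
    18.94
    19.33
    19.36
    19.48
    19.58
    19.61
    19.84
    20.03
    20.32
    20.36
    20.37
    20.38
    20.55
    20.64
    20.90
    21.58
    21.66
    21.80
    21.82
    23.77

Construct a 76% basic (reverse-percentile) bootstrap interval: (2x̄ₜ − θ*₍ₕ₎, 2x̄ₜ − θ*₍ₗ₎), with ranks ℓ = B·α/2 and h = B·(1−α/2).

(19.08, 22.43)

Percentile endpoints at ranks 3 and 22: θ*₍3₎ = 18.31, θ*₍22₎ = 21.66.
Basic interval reflects these around x̄ₜ:
  lower = 2 × 20.37 − 21.66 = 19.08
  upper = 2 × 20.37 − 18.31 = 22.43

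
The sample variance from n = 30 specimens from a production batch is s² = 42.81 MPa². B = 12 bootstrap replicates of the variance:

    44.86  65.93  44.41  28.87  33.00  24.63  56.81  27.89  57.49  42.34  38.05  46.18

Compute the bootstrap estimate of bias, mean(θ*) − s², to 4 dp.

bias = −0.2717

mean(θ*) = (44.86 + 65.93 + 44.41 + 28.87 + 33.00 + 24.63 + 56.81 + 27.89 + 57.49 + 42.34 + 38.05 + 46.18) / 12 = 42.53833
bias = 42.53833 − 42.81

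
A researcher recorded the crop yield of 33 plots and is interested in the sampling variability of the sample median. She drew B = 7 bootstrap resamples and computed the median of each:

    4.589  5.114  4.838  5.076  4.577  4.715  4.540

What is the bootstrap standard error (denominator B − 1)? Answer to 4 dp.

SE* = 0.2388

Bootstrap SE is the standard deviation of the 7 replicate medians.
Mean of replicates: (4.589 + 5.114 + 4.838 + 5.076 + 4.577 + 4.715 + 4.540) / 7 = 33.44900 / 7 = 4.77843
Sum of squared deviations: (−0.18943)² + (+0.33557)² + (+0.05957)² + (+0.29757)² + (−0.20143)² + (−0.06343)² + (−0.23843)² = 0.34203
Variance = 0.34203 / 6 = 0.05701
SE* = √0.05701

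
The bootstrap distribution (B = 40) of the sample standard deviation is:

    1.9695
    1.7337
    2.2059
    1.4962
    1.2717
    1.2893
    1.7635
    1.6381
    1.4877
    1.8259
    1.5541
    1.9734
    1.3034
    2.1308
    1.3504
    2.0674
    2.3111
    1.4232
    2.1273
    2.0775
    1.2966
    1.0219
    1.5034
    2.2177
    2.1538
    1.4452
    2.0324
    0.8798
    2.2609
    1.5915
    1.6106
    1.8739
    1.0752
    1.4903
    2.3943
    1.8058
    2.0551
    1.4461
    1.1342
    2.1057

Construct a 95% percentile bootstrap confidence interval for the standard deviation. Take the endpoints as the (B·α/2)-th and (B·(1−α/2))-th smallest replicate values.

(0.8798, 2.3111)

Sorted replicates: 0.8798, 1.0219, 1.0752, 1.1342, 1.2717, 1.2893, 1.2966, 1.3034, 1.3504, 1.4232, 1.4452, 1.4461, 1.4877, 1.4903, 1.4962, 1.5034, 1.5541, 1.5915, 1.6106, 1.6381, 1.7337, 1.7635, 1.8058, 1.8259, 1.8739, 1.9695, 1.9734, 2.0324, 2.0551, 2.0674, 2.0775, 2.1057, 2.1273, 2.1308, 2.1538, 2.2059, 2.2177, 2.2609, 2.3111, 2.3943
α = 0.05; lower rank = 40 × 0.025 = 1; upper rank = 40 × 0.975 = 39.
The 1st smallest replicate is 0.8798; the 39th is 2.3111.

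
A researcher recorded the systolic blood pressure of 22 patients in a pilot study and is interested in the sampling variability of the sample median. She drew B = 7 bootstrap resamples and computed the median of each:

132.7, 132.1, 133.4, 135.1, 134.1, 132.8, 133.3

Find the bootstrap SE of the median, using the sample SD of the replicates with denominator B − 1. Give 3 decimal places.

Bootstrap SE is the standard deviation of the 7 replicate medians.
Mean of replicates: (132.7 + 132.1 + 133.4 + 135.1 + 134.1 + 132.8 + 133.3) / 7 = 933.5000 / 7 = 133.3571
Sum of squared deviations: (−0.6571)² + (−1.2571)² + (+0.0429)² + (+1.7429)² + (+0.7429)² + (−0.5571)² + (−0.0571)² = 5.9171
Variance = 5.9171 / 6 = 0.9862
SE* = √0.9862

SE* = 0.993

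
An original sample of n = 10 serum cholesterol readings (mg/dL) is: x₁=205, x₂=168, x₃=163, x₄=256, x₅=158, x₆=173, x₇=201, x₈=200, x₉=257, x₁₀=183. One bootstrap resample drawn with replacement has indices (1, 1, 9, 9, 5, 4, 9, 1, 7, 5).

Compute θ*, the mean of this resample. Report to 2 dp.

Resample values: 205, 205, 257, 257, 158, 256, 257, 205, 201, 158.
Mean = (205 + 205 + 257 + 257 + 158 + 256 + 257 + 205 + 201 + 158) / 10 = 2159.0 / 10 = 215.90

θ* = 215.90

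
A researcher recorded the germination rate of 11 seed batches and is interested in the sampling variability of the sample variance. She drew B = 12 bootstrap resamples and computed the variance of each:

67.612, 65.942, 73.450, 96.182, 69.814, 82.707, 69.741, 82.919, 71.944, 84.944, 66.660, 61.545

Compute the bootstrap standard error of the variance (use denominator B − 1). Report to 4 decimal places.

SE* = 10.0888

Bootstrap SE is the standard deviation of the 12 replicate variances.
Mean of replicates: (67.612 + 65.942 + 73.450 + 96.182 + 69.814 + 82.707 + 69.741 + 82.919 + 71.944 + 84.944 + 66.660 + 61.545) / 12 = 893.46000 / 12 = 74.45500
Sum of squared deviations: (−6.84300)² + (−8.51300)² + (−1.00500)² + (+21.72700)² + (−4.64100)² + (+8.25200)² + (−4.71400)² + (+8.46400)² + (−2.51100)² + (+10.48900)² + (−7.79500)² + (−12.91000)² = 1119.62022
Variance = 1119.62022 / 11 = 101.78366
SE* = √101.78366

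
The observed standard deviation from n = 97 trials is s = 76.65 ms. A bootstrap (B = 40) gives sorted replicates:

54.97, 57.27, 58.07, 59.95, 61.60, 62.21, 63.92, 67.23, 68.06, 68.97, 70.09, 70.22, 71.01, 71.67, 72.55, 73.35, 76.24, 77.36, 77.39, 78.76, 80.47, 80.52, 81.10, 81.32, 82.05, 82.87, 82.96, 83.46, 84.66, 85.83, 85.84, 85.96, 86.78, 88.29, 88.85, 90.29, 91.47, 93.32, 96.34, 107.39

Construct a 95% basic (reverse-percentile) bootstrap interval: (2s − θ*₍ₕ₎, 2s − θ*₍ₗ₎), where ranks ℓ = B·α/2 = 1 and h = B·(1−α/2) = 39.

(56.96, 98.33)

Percentile endpoints at ranks 1 and 39: θ*₍1₎ = 54.97, θ*₍39₎ = 96.34.
Basic interval reflects these around s:
  lower = 2 × 76.65 − 96.34 = 56.96
  upper = 2 × 76.65 − 54.97 = 98.33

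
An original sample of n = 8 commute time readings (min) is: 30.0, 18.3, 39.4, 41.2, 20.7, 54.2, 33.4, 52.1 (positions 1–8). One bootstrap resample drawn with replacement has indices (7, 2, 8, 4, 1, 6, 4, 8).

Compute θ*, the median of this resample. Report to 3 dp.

Resample values: 33.4, 18.3, 52.1, 41.2, 30.0, 54.2, 41.2, 52.1.
Sorted: 18.3, 30.0, 33.4, 41.2, 41.2, 52.1, 52.1, 54.2
Median = average of the two middle values = 41.200

θ* = 41.200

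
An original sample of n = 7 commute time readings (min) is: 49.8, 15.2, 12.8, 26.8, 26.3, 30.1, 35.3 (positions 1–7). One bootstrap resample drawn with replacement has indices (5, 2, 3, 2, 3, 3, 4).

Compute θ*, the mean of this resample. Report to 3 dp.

θ* = 17.414

Resample values: 26.3, 15.2, 12.8, 15.2, 12.8, 12.8, 26.8.
Mean = (26.3 + 15.2 + 12.8 + 15.2 + 12.8 + 12.8 + 26.8) / 7 = 121.90 / 7 = 17.414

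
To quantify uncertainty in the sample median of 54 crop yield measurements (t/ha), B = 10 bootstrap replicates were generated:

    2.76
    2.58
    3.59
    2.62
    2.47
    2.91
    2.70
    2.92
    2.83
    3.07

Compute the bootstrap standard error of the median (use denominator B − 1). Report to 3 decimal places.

Bootstrap SE is the standard deviation of the 10 replicate medians.
Mean of replicates: (2.76 + 2.58 + 3.59 + 2.62 + 2.47 + 2.91 + 2.70 + 2.92 + 2.83 + 3.07) / 10 = 28.4500 / 10 = 2.8450
Sum of squared deviations: (−0.0850)² + (−0.2650)² + (+0.7450)² + (−0.2250)² + (−0.3750)² + (+0.0650)² + (−0.1450)² + (+0.0750)² + (−0.0150)² + (+0.2250)² = 0.9054
Variance = 0.9054 / 9 = 0.1006
SE* = √0.1006

SE* = 0.317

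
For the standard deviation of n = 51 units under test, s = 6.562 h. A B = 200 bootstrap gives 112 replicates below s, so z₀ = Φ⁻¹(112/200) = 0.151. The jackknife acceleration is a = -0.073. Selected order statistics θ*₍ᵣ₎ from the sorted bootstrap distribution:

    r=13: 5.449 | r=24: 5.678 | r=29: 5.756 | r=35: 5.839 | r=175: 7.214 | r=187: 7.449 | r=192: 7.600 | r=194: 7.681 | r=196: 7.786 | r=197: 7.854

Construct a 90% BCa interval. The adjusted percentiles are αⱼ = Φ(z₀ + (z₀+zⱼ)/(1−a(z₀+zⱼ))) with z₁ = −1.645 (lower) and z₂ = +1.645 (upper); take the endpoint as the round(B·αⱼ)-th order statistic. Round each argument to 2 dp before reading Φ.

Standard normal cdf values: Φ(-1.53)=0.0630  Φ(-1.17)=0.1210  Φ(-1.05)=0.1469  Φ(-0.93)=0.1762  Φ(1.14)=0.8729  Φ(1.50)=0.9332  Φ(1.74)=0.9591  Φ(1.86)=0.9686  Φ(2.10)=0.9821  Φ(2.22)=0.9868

Lower: z₀ + z₁ = 0.151 + (-1.645) = -1.494; 1 − a(z₀+z₁) = 1 − (-0.073)(-1.494) = 0.8909; argument = 0.151 + (-1.494)/0.8909 = -1.5259 → -1.53.
α₁ = Φ(-1.53) = 0.0630; rank = round(200 × 0.0630) = 13; θ*₍13₎ = 5.449.
Upper: z₀ + z₂ = 1.796; 1 − a(z₀+z₂) = 1.1311; argument = 1.7388 → 1.74; α₂ = 0.9591; rank = 192; θ*₍192₎ = 7.600.

(5.449, 7.600)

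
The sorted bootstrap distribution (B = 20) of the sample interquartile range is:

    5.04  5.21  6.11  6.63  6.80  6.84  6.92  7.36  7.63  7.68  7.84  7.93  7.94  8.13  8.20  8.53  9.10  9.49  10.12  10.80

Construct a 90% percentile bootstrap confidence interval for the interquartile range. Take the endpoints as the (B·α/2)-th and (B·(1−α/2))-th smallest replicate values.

α = 0.10; lower rank = 20 × 0.050 = 1; upper rank = 20 × 0.950 = 19.
The 1st smallest replicate is 5.04; the 19th is 10.12.

(5.04, 10.12)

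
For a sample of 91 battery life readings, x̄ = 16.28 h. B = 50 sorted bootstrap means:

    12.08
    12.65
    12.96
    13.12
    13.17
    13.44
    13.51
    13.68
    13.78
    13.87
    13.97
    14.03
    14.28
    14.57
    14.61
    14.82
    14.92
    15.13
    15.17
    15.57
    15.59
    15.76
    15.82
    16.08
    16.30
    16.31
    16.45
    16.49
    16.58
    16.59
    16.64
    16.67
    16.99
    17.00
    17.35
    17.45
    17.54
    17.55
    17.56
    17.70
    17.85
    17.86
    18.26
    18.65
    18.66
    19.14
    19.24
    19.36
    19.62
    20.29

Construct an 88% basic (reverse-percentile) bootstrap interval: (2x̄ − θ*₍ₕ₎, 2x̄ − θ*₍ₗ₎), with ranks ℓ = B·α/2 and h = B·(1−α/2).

Percentile endpoints at ranks 3 and 47: θ*₍3₎ = 12.96, θ*₍47₎ = 19.24.
Basic interval reflects these around x̄:
  lower = 2 × 16.28 − 19.24 = 13.32
  upper = 2 × 16.28 − 12.96 = 19.60

(13.32, 19.60)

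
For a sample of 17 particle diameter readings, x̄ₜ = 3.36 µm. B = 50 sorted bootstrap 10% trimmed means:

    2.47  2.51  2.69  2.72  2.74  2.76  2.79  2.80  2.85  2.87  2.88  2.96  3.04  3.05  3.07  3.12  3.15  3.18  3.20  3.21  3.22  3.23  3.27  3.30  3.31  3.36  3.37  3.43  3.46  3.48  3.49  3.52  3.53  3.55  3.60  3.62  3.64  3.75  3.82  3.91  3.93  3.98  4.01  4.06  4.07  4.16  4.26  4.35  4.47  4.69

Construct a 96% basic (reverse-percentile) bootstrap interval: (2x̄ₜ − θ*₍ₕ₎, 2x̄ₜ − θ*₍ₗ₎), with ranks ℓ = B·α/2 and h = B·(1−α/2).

(2.25, 4.25)

Percentile endpoints at ranks 1 and 49: θ*₍1₎ = 2.47, θ*₍49₎ = 4.47.
Basic interval reflects these around x̄ₜ:
  lower = 2 × 3.36 − 4.47 = 2.25
  upper = 2 × 3.36 − 2.47 = 4.25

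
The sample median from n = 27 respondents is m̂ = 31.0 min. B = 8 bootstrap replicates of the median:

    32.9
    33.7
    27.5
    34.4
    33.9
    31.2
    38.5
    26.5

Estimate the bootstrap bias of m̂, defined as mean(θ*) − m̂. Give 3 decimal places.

mean(θ*) = (32.9 + 33.7 + 27.5 + 34.4 + 33.9 + 31.2 + 38.5 + 26.5) / 8 = 32.3250
bias = 32.3250 − 31.0

bias = +1.325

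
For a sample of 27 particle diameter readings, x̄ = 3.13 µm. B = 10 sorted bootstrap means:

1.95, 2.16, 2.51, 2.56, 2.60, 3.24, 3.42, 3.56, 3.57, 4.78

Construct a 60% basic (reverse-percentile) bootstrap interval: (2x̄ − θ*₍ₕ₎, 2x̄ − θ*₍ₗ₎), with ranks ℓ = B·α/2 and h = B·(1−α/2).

Percentile endpoints at ranks 2 and 8: θ*₍2₎ = 2.16, θ*₍8₎ = 3.56.
Basic interval reflects these around x̄:
  lower = 2 × 3.13 − 3.56 = 2.70
  upper = 2 × 3.13 − 2.16 = 4.10

(2.70, 4.10)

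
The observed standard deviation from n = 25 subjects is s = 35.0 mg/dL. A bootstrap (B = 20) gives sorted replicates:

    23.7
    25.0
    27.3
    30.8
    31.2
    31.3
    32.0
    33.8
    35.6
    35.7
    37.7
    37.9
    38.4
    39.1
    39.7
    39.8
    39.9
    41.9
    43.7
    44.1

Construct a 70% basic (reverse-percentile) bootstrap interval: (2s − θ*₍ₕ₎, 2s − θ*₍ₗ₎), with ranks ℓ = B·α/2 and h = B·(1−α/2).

(30.1, 42.7)

Percentile endpoints at ranks 3 and 17: θ*₍3₎ = 27.3, θ*₍17₎ = 39.9.
Basic interval reflects these around s:
  lower = 2 × 35.0 − 39.9 = 30.1
  upper = 2 × 35.0 − 27.3 = 42.7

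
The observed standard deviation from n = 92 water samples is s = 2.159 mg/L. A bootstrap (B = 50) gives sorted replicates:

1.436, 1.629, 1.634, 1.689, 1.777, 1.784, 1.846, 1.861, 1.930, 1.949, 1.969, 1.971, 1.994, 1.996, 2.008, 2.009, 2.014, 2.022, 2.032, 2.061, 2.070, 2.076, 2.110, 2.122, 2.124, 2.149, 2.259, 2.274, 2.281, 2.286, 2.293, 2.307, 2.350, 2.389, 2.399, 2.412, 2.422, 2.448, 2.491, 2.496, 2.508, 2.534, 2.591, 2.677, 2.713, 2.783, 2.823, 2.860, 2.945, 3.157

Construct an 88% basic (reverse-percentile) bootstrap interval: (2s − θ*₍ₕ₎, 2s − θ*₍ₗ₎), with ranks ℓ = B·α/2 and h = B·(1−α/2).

Percentile endpoints at ranks 3 and 47: θ*₍3₎ = 1.634, θ*₍47₎ = 2.823.
Basic interval reflects these around s:
  lower = 2 × 2.159 − 2.823 = 1.495
  upper = 2 × 2.159 − 1.634 = 2.684

(1.495, 2.684)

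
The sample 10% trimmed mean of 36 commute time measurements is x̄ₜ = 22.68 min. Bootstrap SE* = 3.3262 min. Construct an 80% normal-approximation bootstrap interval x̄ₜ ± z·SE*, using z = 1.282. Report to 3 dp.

Margin = 1.282 × 3.3262 = 4.2642
Interval: 22.68 ± 4.2642

(18.416, 26.944)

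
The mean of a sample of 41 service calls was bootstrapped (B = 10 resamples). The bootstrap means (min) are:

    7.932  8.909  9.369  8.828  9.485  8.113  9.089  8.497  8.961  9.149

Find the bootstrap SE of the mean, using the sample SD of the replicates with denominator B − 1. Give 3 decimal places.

Bootstrap SE is the standard deviation of the 10 replicate means.
Mean of replicates: (7.932 + 8.909 + 9.369 + 8.828 + 9.485 + 8.113 + 9.089 + 8.497 + 8.961 + 9.149) / 10 = 88.3320 / 10 = 8.8332
Sum of squared deviations: (−0.9012)² + (+0.0758)² + (+0.5358)² + (−0.0052)² + (+0.6518)² + (−0.7202)² + (+0.2558)² + (−0.3362)² + (+0.1278)² + (+0.3158)² = 2.3431
Variance = 2.3431 / 9 = 0.2603
SE* = √0.2603

SE* = 0.510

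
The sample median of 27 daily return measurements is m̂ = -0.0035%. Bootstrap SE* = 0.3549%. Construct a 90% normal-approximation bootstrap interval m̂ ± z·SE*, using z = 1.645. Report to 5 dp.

(-0.58731, 0.58031)

Margin = 1.645 × 0.3549 = 0.583811
Interval: -0.0035 ± 0.583811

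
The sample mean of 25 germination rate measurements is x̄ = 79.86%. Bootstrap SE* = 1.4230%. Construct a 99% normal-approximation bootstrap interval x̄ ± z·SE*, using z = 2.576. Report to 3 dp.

Margin = 2.576 × 1.4230 = 3.6656
Interval: 79.86 ± 3.6656

(76.194, 83.526)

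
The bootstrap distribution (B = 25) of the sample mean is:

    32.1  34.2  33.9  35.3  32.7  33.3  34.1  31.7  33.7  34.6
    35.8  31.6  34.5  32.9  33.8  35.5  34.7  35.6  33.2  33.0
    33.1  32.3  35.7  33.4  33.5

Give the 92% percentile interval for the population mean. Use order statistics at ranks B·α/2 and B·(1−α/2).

(31.6, 35.7)

Sorted replicates: 31.6, 31.7, 32.1, 32.3, 32.7, 32.9, 33.0, 33.1, 33.2, 33.3, 33.4, 33.5, 33.7, 33.8, 33.9, 34.1, 34.2, 34.5, 34.6, 34.7, 35.3, 35.5, 35.6, 35.7, 35.8
α = 0.08; lower rank = 25 × 0.040 = 1; upper rank = 25 × 0.960 = 24.
The 1st smallest replicate is 31.6; the 24th is 35.7.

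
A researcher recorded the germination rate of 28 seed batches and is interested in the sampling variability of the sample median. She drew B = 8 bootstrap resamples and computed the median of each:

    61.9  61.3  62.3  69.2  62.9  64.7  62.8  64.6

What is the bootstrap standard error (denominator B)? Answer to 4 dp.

SE* = 2.3577

Bootstrap SE is the standard deviation of the 8 replicate medians.
Mean of replicates: (61.9 + 61.3 + 62.3 + 69.2 + 62.9 + 64.7 + 62.8 + 64.6) / 8 = 509.70000 / 8 = 63.71250
Sum of squared deviations: (−1.81250)² + (−2.41250)² + (−1.41250)² + (+5.48750)² + (−0.81250)² + (+0.98750)² + (−0.91250)² + (+0.88750)² = 44.46875
Variance = 44.46875 / 8 = 5.55859
SE* = √5.55859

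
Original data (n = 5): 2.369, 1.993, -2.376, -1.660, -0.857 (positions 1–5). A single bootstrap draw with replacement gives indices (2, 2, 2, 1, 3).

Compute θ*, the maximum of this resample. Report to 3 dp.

θ* = 2.369

Resample values: 1.993, 1.993, 1.993, 2.369, -2.376.
Maximum = 2.369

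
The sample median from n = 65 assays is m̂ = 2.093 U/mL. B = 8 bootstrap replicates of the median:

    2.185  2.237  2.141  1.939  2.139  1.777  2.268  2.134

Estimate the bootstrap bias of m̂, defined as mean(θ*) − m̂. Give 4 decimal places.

bias = +0.0095

mean(θ*) = (2.185 + 2.237 + 2.141 + 1.939 + 2.139 + 1.777 + 2.268 + 2.134) / 8 = 2.10250
bias = 2.10250 − 2.093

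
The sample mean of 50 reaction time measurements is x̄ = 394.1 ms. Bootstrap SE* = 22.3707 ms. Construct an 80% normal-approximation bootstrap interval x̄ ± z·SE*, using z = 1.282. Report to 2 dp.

Margin = 1.282 × 22.3707 = 28.679
Interval: 394.1 ± 28.679

(365.42, 422.78)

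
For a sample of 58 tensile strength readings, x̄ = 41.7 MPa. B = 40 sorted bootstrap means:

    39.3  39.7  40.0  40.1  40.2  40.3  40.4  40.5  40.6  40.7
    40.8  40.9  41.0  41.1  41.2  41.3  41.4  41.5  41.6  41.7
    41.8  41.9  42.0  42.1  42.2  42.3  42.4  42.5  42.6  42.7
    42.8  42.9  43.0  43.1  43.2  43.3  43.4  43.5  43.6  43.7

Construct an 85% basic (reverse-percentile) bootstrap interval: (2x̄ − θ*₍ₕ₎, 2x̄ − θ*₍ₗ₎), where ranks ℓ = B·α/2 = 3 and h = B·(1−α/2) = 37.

(40.0, 43.4)

Percentile endpoints at ranks 3 and 37: θ*₍3₎ = 40.0, θ*₍37₎ = 43.4.
Basic interval reflects these around x̄:
  lower = 2 × 41.7 − 43.4 = 40.0
  upper = 2 × 41.7 − 40.0 = 43.4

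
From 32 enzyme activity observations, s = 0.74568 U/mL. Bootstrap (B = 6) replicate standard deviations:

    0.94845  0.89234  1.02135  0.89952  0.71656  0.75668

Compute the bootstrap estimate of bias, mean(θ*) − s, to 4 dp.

bias = +0.1268

mean(θ*) = (0.94845 + 0.89234 + 1.02135 + 0.89952 + 0.71656 + 0.75668) / 6 = 0.87248
bias = 0.87248 − 0.74568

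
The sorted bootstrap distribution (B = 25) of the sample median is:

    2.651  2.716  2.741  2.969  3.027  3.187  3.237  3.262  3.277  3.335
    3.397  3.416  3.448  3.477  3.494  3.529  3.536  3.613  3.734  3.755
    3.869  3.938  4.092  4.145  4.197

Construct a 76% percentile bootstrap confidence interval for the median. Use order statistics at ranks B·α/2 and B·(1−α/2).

(2.741, 3.938)

α = 0.24; lower rank = 25 × 0.120 = 3; upper rank = 25 × 0.880 = 22.
The 3rd smallest replicate is 2.741; the 22nd is 3.938.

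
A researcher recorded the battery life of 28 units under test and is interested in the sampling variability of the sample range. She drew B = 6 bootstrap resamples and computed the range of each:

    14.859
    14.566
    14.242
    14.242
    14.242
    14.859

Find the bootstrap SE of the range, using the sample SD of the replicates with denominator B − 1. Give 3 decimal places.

SE* = 0.304

Bootstrap SE is the standard deviation of the 6 replicate ranges.
Mean of replicates: (14.859 + 14.566 + 14.242 + 14.242 + 14.242 + 14.859) / 6 = 87.0100 / 6 = 14.5017
Sum of squared deviations: (+0.3573)² + (+0.0643)² + (−0.2597)² + (−0.2597)² + (−0.2597)² + (+0.3573)² = 0.4618
Variance = 0.4618 / 5 = 0.0924
SE* = √0.0924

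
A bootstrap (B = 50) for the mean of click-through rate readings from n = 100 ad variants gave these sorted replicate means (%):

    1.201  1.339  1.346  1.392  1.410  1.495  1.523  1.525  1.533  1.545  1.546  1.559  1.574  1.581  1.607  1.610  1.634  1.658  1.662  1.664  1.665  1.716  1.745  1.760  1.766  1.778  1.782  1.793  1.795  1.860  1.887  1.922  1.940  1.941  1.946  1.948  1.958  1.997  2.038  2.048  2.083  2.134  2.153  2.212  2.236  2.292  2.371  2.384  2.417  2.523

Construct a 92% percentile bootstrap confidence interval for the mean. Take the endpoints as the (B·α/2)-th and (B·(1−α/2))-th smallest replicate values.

α = 0.08; lower rank = 50 × 0.040 = 2; upper rank = 50 × 0.960 = 48.
The 2nd smallest replicate is 1.339; the 48th is 2.384.

(1.339, 2.384)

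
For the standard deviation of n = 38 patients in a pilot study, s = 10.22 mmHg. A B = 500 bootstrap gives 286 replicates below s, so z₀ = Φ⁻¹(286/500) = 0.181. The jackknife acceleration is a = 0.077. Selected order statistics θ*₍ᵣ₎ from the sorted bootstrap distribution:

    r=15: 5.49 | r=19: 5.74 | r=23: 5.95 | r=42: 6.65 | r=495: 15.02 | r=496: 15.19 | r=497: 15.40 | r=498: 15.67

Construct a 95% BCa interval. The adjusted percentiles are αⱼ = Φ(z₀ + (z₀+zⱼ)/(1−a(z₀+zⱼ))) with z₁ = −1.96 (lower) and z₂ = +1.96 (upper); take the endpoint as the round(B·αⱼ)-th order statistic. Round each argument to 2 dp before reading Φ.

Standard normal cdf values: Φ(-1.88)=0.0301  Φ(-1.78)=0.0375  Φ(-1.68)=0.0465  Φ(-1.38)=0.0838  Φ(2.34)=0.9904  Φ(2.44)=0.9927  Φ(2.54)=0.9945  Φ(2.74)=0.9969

Lower: z₀ + z₁ = 0.181 + (-1.960) = -1.779; 1 − a(z₀+z₁) = 1 − (0.077)(-1.779) = 1.1370; argument = 0.181 + (-1.779)/1.1370 = -1.3837 → -1.38.
α₁ = Φ(-1.38) = 0.0838; rank = round(500 × 0.0838) = 42; θ*₍42₎ = 6.65.
Upper: z₀ + z₂ = 2.141; 1 − a(z₀+z₂) = 0.8351; argument = 2.7446 → 2.74; α₂ = 0.9969; rank = 498; θ*₍498₎ = 15.67.

(6.65, 15.67)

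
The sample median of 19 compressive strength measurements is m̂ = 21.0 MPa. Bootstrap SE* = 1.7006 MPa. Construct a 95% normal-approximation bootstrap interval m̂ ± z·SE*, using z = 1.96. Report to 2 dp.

Margin = 1.96 × 1.7006 = 3.333
Interval: 21.0 ± 3.333

(17.67, 24.33)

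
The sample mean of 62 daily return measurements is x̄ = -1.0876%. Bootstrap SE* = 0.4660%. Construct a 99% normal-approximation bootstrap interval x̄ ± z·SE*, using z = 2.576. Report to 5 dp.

Margin = 2.576 × 0.4660 = 1.200416
Interval: -1.0876 ± 1.200416

(-2.28802, 0.11282)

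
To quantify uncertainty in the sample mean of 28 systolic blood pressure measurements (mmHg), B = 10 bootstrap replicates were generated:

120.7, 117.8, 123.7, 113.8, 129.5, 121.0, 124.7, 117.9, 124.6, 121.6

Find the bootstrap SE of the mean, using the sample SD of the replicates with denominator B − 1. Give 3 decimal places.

Bootstrap SE is the standard deviation of the 10 replicate means.
Mean of replicates: (120.7 + 117.8 + 123.7 + 113.8 + 129.5 + 121.0 + 124.7 + 117.9 + 124.6 + 121.6) / 10 = 1215.3000 / 10 = 121.5300
Sum of squared deviations: (−0.8300)² + (−3.7300)² + (+2.1700)² + (−7.7300)² + (+7.9700)² + (−0.5300)² + (+3.1700)² + (−3.6300)² + (+3.0700)² + (+0.0700)² = 175.5210
Variance = 175.5210 / 9 = 19.5023
SE* = √19.5023

SE* = 4.416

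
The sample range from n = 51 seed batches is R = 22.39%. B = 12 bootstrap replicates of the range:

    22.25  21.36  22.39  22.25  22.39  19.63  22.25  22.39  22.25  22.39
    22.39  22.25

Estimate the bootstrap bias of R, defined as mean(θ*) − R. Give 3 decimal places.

mean(θ*) = (22.25 + 21.36 + 22.39 + 22.25 + 22.39 + 19.63 + 22.25 + 22.39 + 22.25 + 22.39 + 22.39 + 22.25) / 12 = 22.0158
bias = 22.0158 − 22.39

bias = −0.374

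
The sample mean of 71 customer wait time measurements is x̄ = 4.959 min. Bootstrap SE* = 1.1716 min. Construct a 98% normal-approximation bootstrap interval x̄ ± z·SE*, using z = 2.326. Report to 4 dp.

Margin = 2.326 × 1.1716 = 2.72514
Interval: 4.959 ± 2.72514

(2.2339, 7.6841)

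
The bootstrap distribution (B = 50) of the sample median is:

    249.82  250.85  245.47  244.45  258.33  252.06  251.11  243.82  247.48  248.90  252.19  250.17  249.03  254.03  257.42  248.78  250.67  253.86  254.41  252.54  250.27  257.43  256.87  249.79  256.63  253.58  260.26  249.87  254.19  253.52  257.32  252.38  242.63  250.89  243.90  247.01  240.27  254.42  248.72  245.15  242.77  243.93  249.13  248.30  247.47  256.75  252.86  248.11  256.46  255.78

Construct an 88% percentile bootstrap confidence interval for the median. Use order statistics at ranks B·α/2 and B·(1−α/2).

(242.77, 257.42)

Sorted replicates: 240.27, 242.63, 242.77, 243.82, 243.90, 243.93, 244.45, 245.15, 245.47, 247.01, 247.47, 247.48, 248.11, 248.30, 248.72, 248.78, 248.90, 249.03, 249.13, 249.79, 249.82, 249.87, 250.17, 250.27, 250.67, 250.85, 250.89, 251.11, 252.06, 252.19, 252.38, 252.54, 252.86, 253.52, 253.58, 253.86, 254.03, 254.19, 254.41, 254.42, 255.78, 256.46, 256.63, 256.75, 256.87, 257.32, 257.42, 257.43, 258.33, 260.26
α = 0.12; lower rank = 50 × 0.060 = 3; upper rank = 50 × 0.940 = 47.
The 3rd smallest replicate is 242.77; the 47th is 257.42.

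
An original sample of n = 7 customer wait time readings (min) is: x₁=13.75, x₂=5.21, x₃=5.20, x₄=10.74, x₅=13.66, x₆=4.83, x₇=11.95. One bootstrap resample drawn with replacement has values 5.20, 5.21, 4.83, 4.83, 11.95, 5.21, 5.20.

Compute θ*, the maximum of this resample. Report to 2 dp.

Maximum = 11.95

θ* = 11.95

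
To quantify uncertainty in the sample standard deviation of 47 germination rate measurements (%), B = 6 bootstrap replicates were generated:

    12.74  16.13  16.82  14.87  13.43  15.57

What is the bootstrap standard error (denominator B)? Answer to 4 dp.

SE* = 1.4417

Bootstrap SE is the standard deviation of the 6 replicate standard deviations.
Mean of replicates: (12.74 + 16.13 + 16.82 + 14.87 + 13.43 + 15.57) / 6 = 89.56000 / 6 = 14.92667
Sum of squared deviations: (−2.18667)² + (+1.20333)² + (+1.89333)² + (−0.05667)² + (−1.49667)² + (+0.64333)² = 12.47133
Variance = 12.47133 / 6 = 2.07856
SE* = √2.07856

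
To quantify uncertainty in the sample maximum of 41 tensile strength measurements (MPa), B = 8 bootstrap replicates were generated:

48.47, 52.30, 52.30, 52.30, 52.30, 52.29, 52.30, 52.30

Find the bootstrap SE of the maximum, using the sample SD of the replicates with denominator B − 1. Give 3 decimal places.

SE* = 1.354

Bootstrap SE is the standard deviation of the 8 replicate maximums.
Mean of replicates: (48.47 + 52.30 + 52.30 + 52.30 + 52.30 + 52.29 + 52.30 + 52.30) / 8 = 414.5600 / 8 = 51.8200
Sum of squared deviations: (−3.3500)² + (+0.4800)² + (+0.4800)² + (+0.4800)² + (+0.4800)² + (+0.4700)² + (+0.4800)² + (+0.4800)² = 12.8258
Variance = 12.8258 / 7 = 1.8323
SE* = √1.8323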